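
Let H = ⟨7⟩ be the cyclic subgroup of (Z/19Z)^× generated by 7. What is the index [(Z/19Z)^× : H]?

6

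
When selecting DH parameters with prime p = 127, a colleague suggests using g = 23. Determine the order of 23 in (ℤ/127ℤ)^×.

126

By Lagrange's theorem, ord_127(23) divides φ(127) = 127 − 1 = 126 = 2 · 3^2 · 7.
Divisors of 126: 1, 2, 3, 6, 7, 9, 14, 18, 21, 42, 63, 126.
Check 23^d mod 127 for each divisor in increasing order:
23^1 ≡ 23 (mod 127)
23^2 ≡ 21 (mod 127)
23^3 ≡ 102 (mod 127)
23^6 ≡ 117 (mod 127)
23^7 ≡ 24 (mod 127)
23^9 ≡ 123 (mod 127)
23^14 ≡ 68 (mod 127)
23^18 ≡ 16 (mod 127)
23^21 ≡ 108 (mod 127)
23^42 ≡ 107 (mod 127)
23^63 ≡ 126 (mod 127)
23^126 ≡ 1 (mod 127) ✓
Hence ord(23) = 126.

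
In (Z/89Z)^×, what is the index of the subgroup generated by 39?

8

Since 39 ∈ (Z/89Z)^×, its order divides φ(89) = 89 − 1 = 88 = 2^3 · 11.
Divisors of 88: 1, 2, 4, 8, 11, 22, 44, 88.
Evaluate successive powers at the divisors of 88:
39^1 ≡ 39
39^2 ≡ 8
39^4 ≡ 64
39^8 ≡ 2
39^11 ≡ 1
Thus |⟨39⟩| = ord(39) = 11.
The index is φ(89) / ord(39) = 88 / 11 = 8.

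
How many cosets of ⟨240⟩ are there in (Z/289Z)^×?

2

The order of 240 must divide φ(289) = φ(17^2) = 17·(17−1) = 272 = 2^4 · 17.
Divisors of 272: 1, 2, 4, 8, 16, 17, 34, 68, 136, 272.
Check 240^d mod 289 for each divisor in increasing order:
240^1 ≡ 240
240^2 ≡ 89
240^4 ≡ 118
240^8 ≡ 52
240^16 ≡ 103
240^17 ≡ 155
240^34 ≡ 38
240^68 ≡ 288
240^136 ≡ 1
The order of 240 is 136, so the subgroup it generates has 136 elements.
[(Z/289Z)^× : ⟨240⟩] = 272/136 = 2.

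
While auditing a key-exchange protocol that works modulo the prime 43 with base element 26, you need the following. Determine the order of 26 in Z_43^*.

42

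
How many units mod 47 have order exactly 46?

φ(47) = 47 − 1 = 46 = 2 · 23.
In a cyclic group of order 46, there are φ(d) elements of order d for each divisor d of 46, and zero for non-divisors.
46 = 2 · 23 divides 46, and φ(46) = 22.

22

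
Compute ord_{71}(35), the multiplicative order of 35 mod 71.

70

ord(35) | φ(71) = 71 − 1 = 70 = 2 · 5 · 7.
Divisors of 70: 1, 2, 5, 7, 10, 14, 35, 70.
Compute 35^d (mod 71) for the divisors d until we hit 1:
35^1 ≡ 35 (mod 71)
35^2 ≡ 18 (mod 71)
35^5 ≡ 51 (mod 71)
35^7 ≡ 66 (mod 71)
35^10 ≡ 45 (mod 71)
35^14 ≡ 25 (mod 71)
35^35 ≡ 70 (mod 71)
35^70 ≡ 1 (mod 71) ✓
Hence ord(35) = 70.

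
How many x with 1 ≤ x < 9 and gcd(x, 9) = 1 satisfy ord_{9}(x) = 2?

1

φ(9) = φ(3^2) = 3·(3−1) = 6 = 2 · 3.
(Z/9Z)^× is cyclic (|G| = 6); a cyclic group of order m has exactly φ(d) elements of each order d | m, and none otherwise.
2 | 6, and φ(2) = 2 − 1 = 1.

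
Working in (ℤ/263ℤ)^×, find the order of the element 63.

262

By Lagrange's theorem, ord_263(63) divides φ(263) = 263 − 1 = 262 = 2 · 131.
Divisors of 262: 1, 2, 131, 262.
Compute 63^d (mod 263) for the divisors d until we hit 1:
63^1 ≡ 63
63^2 ≡ 24
63^131 ≡ 262
63^262 ≡ 1
The smallest such exponent is 262, so the order of 63 is 262.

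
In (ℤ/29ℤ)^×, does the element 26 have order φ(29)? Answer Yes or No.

φ(29) = 29 − 1 = 28 = 2^2 · 7.
26 is a primitive root mod 29 iff 26^(φ(29)/q) ≢ 1 for every prime q | φ(29), i.e. q ∈ {2, 7}.
26^14 ≡ 28 (mod 29)  [q = 2: ≢ 1 ✓]
26^4 ≡ 23 (mod 29)  [q = 7: ≢ 1 ✓]
All checks pass, so 26 has order 28 and is a primitive root modulo 29.

Yes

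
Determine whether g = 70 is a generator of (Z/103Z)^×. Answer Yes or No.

Yes

φ(103) = 103 − 1 = 102 = 2 · 3 · 17.
An element g generates (Z/103Z)^× iff g^(102/q) ≢ 1 (mod 103) for each prime q ∈ {2, 3, 17}.
70^51 ≡ 102 (mod 103)  [q = 2: ≢ 1 ✓]
70^34 ≡ 56 (mod 103)  [q = 3: ≢ 1 ✓]
70^6 ≡ 100 (mod 103)  [q = 17: ≢ 1 ✓]
None equal 1, so ord_103(70) = 102: 70 is a primitive root.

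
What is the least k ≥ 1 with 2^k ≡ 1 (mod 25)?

The order of 2 must divide φ(25) = φ(5^2) = 5·(5−1) = 20 = 2^2 · 5.
Divisors of 20: 1, 2, 4, 5, 10, 20.
Compute 2^d (mod 25) for the divisors d until we hit 1:
2^1 ≡ 2 (mod 25)
2^2 ≡ 4 (mod 25)
2^4 ≡ 16 (mod 25)
2^5 ≡ 7 (mod 25)
2^10 ≡ 24 (mod 25)
2^20 ≡ 1 (mod 25) ✓
So ord_25(2) = 20.

20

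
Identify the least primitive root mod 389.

2

φ(389) = 389 − 1 = 388 = 2^2 · 97.
g is a primitive root iff g^(388/q) ≢ 1 (mod 389) for each prime q ∈ {2, 97}.
g = 2: 2^194 ≡ 388; 2^4 ≡ 16 — none is 1, so 2 is a primitive root.
The smallest primitive root modulo 389 is 2.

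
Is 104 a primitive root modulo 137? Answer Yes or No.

Yes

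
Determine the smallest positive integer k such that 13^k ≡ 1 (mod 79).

39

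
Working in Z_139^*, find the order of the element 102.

Since 102 ∈ (Z/139Z)^×, its order divides φ(139) = 139 − 1 = 138 = 2 · 3 · 23.
Divisors of 138: 1, 2, 3, 6, 23, 46, 69, 138.
Evaluate successive powers at the divisors of 138:
102^1 ≡ 102 (mod 139)
102^2 ≡ 118 (mod 139)
102^3 ≡ 82 (mod 139)
102^6 ≡ 52 (mod 139)
102^23 ≡ 43 (mod 139)
102^46 ≡ 42 (mod 139)
102^69 ≡ 138 (mod 139)
102^138 ≡ 1 (mod 139) ✓
So ord_139(102) = 138.

138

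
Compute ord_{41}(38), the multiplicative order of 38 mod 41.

ord(38) | φ(41) = 41 − 1 = 40 = 2^3 · 5.
Divisors of 40: 1, 2, 4, 5, 8, 10, 20, 40.
Test each divisor d:
38^1 ≡ 38 (mod 41)
38^2 ≡ 9 (mod 41)
38^4 ≡ 40 (mod 41)
38^5 ≡ 3 (mod 41)
38^8 ≡ 1 (mod 41) ✓
Hence ord(38) = 8.

8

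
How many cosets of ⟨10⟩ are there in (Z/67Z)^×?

2

ord(10) | φ(67) = 67 − 1 = 66 = 2 · 3 · 11.
Divisors of 66: 1, 2, 3, 6, 11, 22, 33, 66.
Check 10^d mod 67 for each divisor in increasing order:
10^1 ≡ 10
10^2 ≡ 33
10^3 ≡ 62
10^6 ≡ 25
10^11 ≡ 29
10^22 ≡ 37
10^33 ≡ 1
So ord_67(10) = 33, hence |⟨10⟩| = 33.
The index is φ(67) / ord(10) = 66 / 33 = 2.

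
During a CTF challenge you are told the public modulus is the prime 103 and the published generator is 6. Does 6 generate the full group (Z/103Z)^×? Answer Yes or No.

φ(103) = 103 − 1 = 102 = 2 · 3 · 17.
An element g generates (Z/103Z)^× iff g^(102/q) ≢ 1 (mod 103) for each prime q ∈ {2, 3, 17}.
6^51 ≡ 102 (mod 103)  [q = 2: ≢ 1 ✓]
6^34 ≡ 46 (mod 103)  [q = 3: ≢ 1 ✓]
6^6 ≡ 100 (mod 103)  [q = 17: ≢ 1 ✓]
All checks pass, so 6 has order 102 and is a primitive root modulo 103.

Yes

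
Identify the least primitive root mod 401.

3

φ(401) = 401 − 1 = 400 = 2^4 · 5^2.
Test candidates g = 2, 3, … against the prime factors q ∈ {2, 5} of φ(401): g is a generator iff g^(400/q) ≢ 1 for every such q.
g = 2: 2^200 ≡ 1 — hits 1, so not a primitive root.
g = 3: 3^200 ≡ 400; 3^80 ≡ 72 — none is 1, so 3 is a primitive root.
So 3 is the smallest generator of (Z/401Z)^×.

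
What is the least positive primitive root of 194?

5

φ(194) = φ(2)·φ(97) = 1·96 = 96 = 2^5 · 3.
Test candidates g = 2, 3, … against the prime factors q ∈ {2, 3} of φ(194): g is a generator iff g^(96/q) ≢ 1 for every such q.
g = 2: gcd(2, 194) = 2 > 1, not a unit — skip.
g = 3: 3^48 ≡ 1 — hits 1, so not a primitive root.
g = 4: gcd(4, 194) = 2 > 1, not a unit — skip.
g = 5: 5^48 ≡ 193; 5^32 ≡ 35 — none is 1, so 5 is a primitive root.
The smallest primitive root modulo 194 is 5.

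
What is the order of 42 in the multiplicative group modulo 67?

ord(42) | φ(67) = 67 − 1 = 66 = 2 · 3 · 11.
Divisors of 66: 1, 2, 3, 6, 11, 22, 33, 66.
Compute 42^d (mod 67) for the divisors d until we hit 1:
42^1 ≡ 42 (mod 67)
42^2 ≡ 22 (mod 67)
42^3 ≡ 53 (mod 67)
42^6 ≡ 62 (mod 67)
42^11 ≡ 66 (mod 67)
42^22 ≡ 1 (mod 67) ✓
Therefore the multiplicative order of 42 modulo 67 is 22.

22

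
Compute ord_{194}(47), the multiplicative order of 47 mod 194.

8

The order of 47 must divide φ(194) = φ(2)·φ(97) = 1·96 = 96 = 2^5 · 3.
Divisors of 96: 1, 2, 3, 4, 6, 8, 12, 16, 24, 32, 48, 96.
Test each divisor d:
47^1 ≡ 47 (mod 194)
47^2 ≡ 75 (mod 194)
47^3 ≡ 33 (mod 194)
47^4 ≡ 193 (mod 194)
47^6 ≡ 119 (mod 194)
47^8 ≡ 1 (mod 194) ✓
Therefore the multiplicative order of 47 modulo 194 is 8.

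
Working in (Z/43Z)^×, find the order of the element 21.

ord(21) | φ(43) = 43 − 1 = 42 = 2 · 3 · 7.
Divisors of 42: 1, 2, 3, 6, 7, 14, 21, 42.
Evaluate successive powers at the divisors of 42:
21^1 ≡ 21 (mod 43)
21^2 ≡ 11 (mod 43)
21^3 ≡ 16 (mod 43)
21^6 ≡ 41 (mod 43)
21^7 ≡ 1 (mod 43) ✓
Therefore the multiplicative order of 21 modulo 43 is 7.

7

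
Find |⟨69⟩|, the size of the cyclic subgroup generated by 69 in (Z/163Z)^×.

81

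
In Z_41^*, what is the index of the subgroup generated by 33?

The order of 33 must divide φ(41) = 41 − 1 = 40 = 2^3 · 5.
Divisors of 40: 1, 2, 4, 5, 8, 10, 20, 40.
Check 33^d mod 41 for each divisor in increasing order:
33^1 ≡ 33 (mod 41)
33^2 ≡ 23 (mod 41)
33^4 ≡ 37 (mod 41)
33^5 ≡ 32 (mod 41)
33^8 ≡ 16 (mod 41)
33^10 ≡ 40 (mod 41)
33^20 ≡ 1 (mod 41) ✓
So ord_41(33) = 20, hence |⟨33⟩| = 20.
Index = |(Z/41Z)^×| / |⟨33⟩| = 40 / 20 = 2.

2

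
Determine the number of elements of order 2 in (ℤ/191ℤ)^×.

φ(191) = 191 − 1 = 190 = 2 · 5 · 19.
In a cyclic group of order 190, there are φ(d) elements of order d for each divisor d of 190, and zero for non-divisors.
2 | 190, and φ(2) = 2 − 1 = 1.

1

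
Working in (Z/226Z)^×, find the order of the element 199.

112

ord(199) | φ(226) = φ(2)·φ(113) = 1·112 = 112 = 2^4 · 7.
Divisors of 112: 1, 2, 4, 7, 8, 14, 16, 28, 56, 112.
Check 199^d mod 226 for each divisor in increasing order:
199^1 ≡ 199 (mod 226)
199^2 ≡ 51 (mod 226)
199^4 ≡ 115 (mod 226)
199^7 ≡ 71 (mod 226)
199^8 ≡ 117 (mod 226)
199^14 ≡ 69 (mod 226)
199^16 ≡ 129 (mod 226)
199^28 ≡ 15 (mod 226)
199^56 ≡ 225 (mod 226)
199^112 ≡ 1 (mod 226) ✓
So ord_226(199) = 112.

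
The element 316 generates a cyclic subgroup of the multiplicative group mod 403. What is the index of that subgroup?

ord(316) | φ(403) = φ(13·31) = (13−1)·(31−1) = 12·30 = 360 = 2^3 · 3^2 · 5.
Divisors of 360: 1, 2, 3, 4, 5, 6, 8, 9, 10, 12, 15, 18, 20, 24, 30, 36, 40, 45, 60, 72, 90, 120, 180, 360.
Compute 316^d (mod 403) for the divisors d until we hit 1:
316^1 ≡ 316 (mod 403)
316^2 ≡ 315 (mod 403)
316^3 ≡ 402 (mod 403)
316^4 ≡ 87 (mod 403)
316^5 ≡ 88 (mod 403)
316^6 ≡ 1 (mod 403) ✓
Thus |⟨316⟩| = ord(316) = 6.
[(Z/403Z)^× : ⟨316⟩] = 360/6 = 60.

60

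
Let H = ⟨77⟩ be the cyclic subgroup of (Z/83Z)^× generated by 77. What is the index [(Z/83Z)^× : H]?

Since 77 ∈ (Z/83Z)^×, its order divides φ(83) = 83 − 1 = 82 = 2 · 41.
Divisors of 82: 1, 2, 41, 82.
Test each divisor d:
77^1 ≡ 77
77^2 ≡ 36
77^41 ≡ 1
The order of 77 is 41, so the subgroup it generates has 41 elements.
[(Z/83Z)^× : ⟨77⟩] = 82/41 = 2.

2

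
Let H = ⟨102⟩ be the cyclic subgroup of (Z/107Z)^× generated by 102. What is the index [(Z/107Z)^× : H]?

2

ord(102) | φ(107) = 107 − 1 = 106 = 2 · 53.
Divisors of 106: 1, 2, 53, 106.
Check 102^d mod 107 for each divisor in increasing order:
102^1 ≡ 102
102^2 ≡ 25
102^53 ≡ 1
Thus |⟨102⟩| = ord(102) = 53.
[(Z/107Z)^× : ⟨102⟩] = 106/53 = 2.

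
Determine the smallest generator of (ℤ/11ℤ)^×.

φ(11) = 11 − 1 = 10 = 2 · 5.
Test candidates g = 2, 3, … against the prime factors q ∈ {2, 5} of φ(11): g is a generator iff g^(10/q) ≢ 1 for every such q.
g = 2: 2^5 ≡ 10; 2^2 ≡ 4 — none is 1, so 2 is a primitive root.
The smallest primitive root modulo 11 is 2.

2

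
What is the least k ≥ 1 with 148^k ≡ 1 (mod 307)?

By Lagrange's theorem, ord_307(148) divides φ(307) = 307 − 1 = 306 = 2 · 3^2 · 17.
Divisors of 306: 1, 2, 3, 6, 9, 17, 18, 34, 51, 102, 153, 306.
Check 148^d mod 307 for each divisor in increasing order:
148^1 ≡ 148 (mod 307)
148^2 ≡ 107 (mod 307)
148^3 ≡ 179 (mod 307)
148^6 ≡ 113 (mod 307)
148^9 ≡ 272 (mod 307)
148^17 ≡ 168 (mod 307)
148^18 ≡ 304 (mod 307)
148^34 ≡ 287 (mod 307)
148^51 ≡ 17 (mod 307)
148^102 ≡ 289 (mod 307)
148^153 ≡ 1 (mod 307) ✓
So ord_307(148) = 153.

153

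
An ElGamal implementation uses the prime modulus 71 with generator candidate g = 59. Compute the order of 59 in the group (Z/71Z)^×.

70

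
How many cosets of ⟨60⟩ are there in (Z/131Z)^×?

Since 60 ∈ (Z/131Z)^×, its order divides φ(131) = 131 − 1 = 130 = 2 · 5 · 13.
Divisors of 130: 1, 2, 5, 10, 13, 26, 65, 130.
Check 60^d mod 131 for each divisor in increasing order:
60^1 ≡ 60 (mod 131)
60^2 ≡ 63 (mod 131)
60^5 ≡ 113 (mod 131)
60^10 ≡ 62 (mod 131)
60^13 ≡ 1 (mod 131) ✓
The order of 60 is 13, so the subgroup it generates has 13 elements.
Index = |(Z/131Z)^×| / |⟨60⟩| = 130 / 13 = 10.

10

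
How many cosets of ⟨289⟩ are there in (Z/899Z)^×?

By Lagrange's theorem, ord_899(289) divides φ(899) = φ(29·31) = (29−1)·(31−1) = 28·30 = 840 = 2^3 · 3 · 5 · 7.
Divisors of 840: 1, 2, 3, 4, 5, 6, 7, 8, 10, 12, 14, 15, 20, 21, 24, 28, 30, 35, 40, 42, 56, 60, 70, 84, 105, 120, 140, 168, 210, 280, 420, 840.
Test each divisor d:
289^1 ≡ 289 (mod 899)
289^2 ≡ 813 (mod 899)
289^3 ≡ 318 (mod 899)
289^4 ≡ 204 (mod 899)
289^5 ≡ 521 (mod 899)
289^6 ≡ 436 (mod 899)
289^7 ≡ 144 (mod 899)
289^8 ≡ 262 (mod 899)
289^10 ≡ 842 (mod 899)
289^12 ≡ 407 (mod 899)
289^14 ≡ 59 (mod 899)
289^15 ≡ 869 (mod 899)
289^20 ≡ 552 (mod 899)
289^21 ≡ 405 (mod 899)
289^24 ≡ 233 (mod 899)
289^28 ≡ 784 (mod 899)
289^30 ≡ 1 (mod 899) ✓
Thus |⟨289⟩| = ord(289) = 30.
Index = |(Z/899Z)^×| / |⟨289⟩| = 840 / 30 = 28.

28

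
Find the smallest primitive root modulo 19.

2

φ(19) = 19 − 1 = 18 = 2 · 3^2.
g is a primitive root iff g^(18/q) ≢ 1 (mod 19) for each prime q ∈ {2, 3}.
g = 2: 2^9 ≡ 18; 2^6 ≡ 7 — none is 1, so 2 is a primitive root.
Hence the least primitive root of 19 is 2.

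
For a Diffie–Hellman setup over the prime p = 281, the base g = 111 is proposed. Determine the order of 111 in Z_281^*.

35

Since 111 ∈ (Z/281Z)^×, its order divides φ(281) = 281 − 1 = 280 = 2^3 · 5 · 7.
Divisors of 280: 1, 2, 4, 5, 7, 8, 10, 14, 20, 28, 35, 40, 56, 70, 140, 280.
Evaluate successive powers at the divisors of 280:
111^1 ≡ 111 (mod 281)
111^2 ≡ 238 (mod 281)
111^4 ≡ 163 (mod 281)
111^5 ≡ 109 (mod 281)
111^7 ≡ 90 (mod 281)
111^8 ≡ 155 (mod 281)
111^10 ≡ 79 (mod 281)
111^14 ≡ 232 (mod 281)
111^20 ≡ 59 (mod 281)
111^28 ≡ 153 (mod 281)
111^35 ≡ 1 (mod 281) ✓
So ord_281(111) = 35.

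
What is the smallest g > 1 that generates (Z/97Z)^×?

5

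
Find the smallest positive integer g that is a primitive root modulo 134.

φ(134) = φ(2)·φ(67) = 1·66 = 66 = 2 · 3 · 11.
g is a primitive root iff g^(66/q) ≢ 1 (mod 134) for each prime q ∈ {2, 3, 11}.
g = 2: gcd(2, 134) = 2 > 1, not a unit — skip.
g = 3: 3^33 ≡ 133; 3^22 ≡ 1 — hits 1, so not a primitive root.
g = 4: gcd(4, 134) = 2 > 1, not a unit — skip.
g = 5: 5^33 ≡ 133; 5^22 ≡ 1 — hits 1, so not a primitive root.
g = 6: gcd(6, 134) = 2 > 1, not a unit — skip.
g = 7: 7^33 ≡ 133; 7^22 ≡ 29; 7^6 ≡ 131 — none is 1, so 7 is a primitive root.
The smallest primitive root modulo 134 is 7.

7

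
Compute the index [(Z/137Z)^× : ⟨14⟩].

4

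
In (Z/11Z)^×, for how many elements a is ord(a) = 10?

4

φ(11) = 11 − 1 = 10 = 2 · 5.
(Z/11Z)^× is cyclic (|G| = 10); a cyclic group of order m has exactly φ(d) elements of each order d | m, and none otherwise.
10 = 2 · 5 divides 10, and φ(10) = 4.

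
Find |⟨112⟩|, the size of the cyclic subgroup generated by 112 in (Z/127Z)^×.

The order of 112 must divide φ(127) = 127 − 1 = 126 = 2 · 3^2 · 7.
Divisors of 126: 1, 2, 3, 6, 7, 9, 14, 18, 21, 42, 63, 126.
Evaluate successive powers at the divisors of 126:
112^1 ≡ 112
112^2 ≡ 98
112^3 ≡ 54
112^6 ≡ 122
112^7 ≡ 75
112^9 ≡ 111
112^14 ≡ 37
112^18 ≡ 2
112^21 ≡ 108
112^42 ≡ 107
112^63 ≡ 126
112^126 ≡ 1
The smallest such exponent is 126, so the order of 112 is 126.

126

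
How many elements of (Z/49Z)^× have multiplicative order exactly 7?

φ(49) = φ(7^2) = 7·(7−1) = 42 = 2 · 3 · 7.
In a cyclic group of order 42, there are φ(d) elements of order d for each divisor d of 42, and zero for non-divisors.
7 | 42, and φ(7) = 7 − 1 = 6.

6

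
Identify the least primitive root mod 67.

φ(67) = 67 − 1 = 66 = 2 · 3 · 11.
Test candidates g = 2, 3, … against the prime factors q ∈ {2, 3, 11} of φ(67): g is a generator iff g^(66/q) ≢ 1 for every such q.
g = 2: 2^33 ≡ 66; 2^22 ≡ 37; 2^6 ≡ 64 — none is 1, so 2 is a primitive root.
The smallest primitive root modulo 67 is 2.

2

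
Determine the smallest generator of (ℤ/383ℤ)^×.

5

φ(383) = 383 − 1 = 382 = 2 · 191.
g is a primitive root iff g^(382/q) ≢ 1 (mod 383) for each prime q ∈ {2, 191}.
g = 2: 2^191 ≡ 1 — hits 1, so not a primitive root.
g = 3: 3^191 ≡ 1 — hits 1, so not a primitive root.
g = 4: 4^191 ≡ 1 — hits 1, so not a primitive root.
g = 5: 5^191 ≡ 382; 5^2 ≡ 25 — none is 1, so 5 is a primitive root.
The smallest primitive root modulo 383 is 5.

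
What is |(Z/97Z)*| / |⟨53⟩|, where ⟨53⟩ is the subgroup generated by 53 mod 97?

Since 53 ∈ (Z/97Z)^×, its order divides φ(97) = 97 − 1 = 96 = 2^5 · 3.
Divisors of 96: 1, 2, 3, 4, 6, 8, 12, 16, 24, 32, 48, 96.
Evaluate successive powers at the divisors of 96:
53^1 ≡ 53
53^2 ≡ 93
53^3 ≡ 79
53^4 ≡ 16
53^6 ≡ 33
53^8 ≡ 62
53^12 ≡ 22
53^16 ≡ 61
53^24 ≡ 96
53^32 ≡ 35
53^48 ≡ 1
Thus |⟨53⟩| = ord(53) = 48.
[(Z/97Z)^× : ⟨53⟩] = 96/48 = 2.

2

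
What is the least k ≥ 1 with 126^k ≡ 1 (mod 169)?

39

The order of 126 must divide φ(169) = φ(13^2) = 13·(13−1) = 156 = 2^2 · 3 · 13.
Divisors of 156: 1, 2, 3, 4, 6, 12, 13, 26, 39, 52, 78, 156.
Compute 126^d (mod 169) for the divisors d until we hit 1:
126^1 ≡ 126 (mod 169)
126^2 ≡ 159 (mod 169)
126^3 ≡ 92 (mod 169)
126^4 ≡ 100 (mod 169)
126^6 ≡ 14 (mod 169)
126^12 ≡ 27 (mod 169)
126^13 ≡ 22 (mod 169)
126^26 ≡ 146 (mod 169)
126^39 ≡ 1 (mod 169) ✓
Therefore the multiplicative order of 126 modulo 169 is 39.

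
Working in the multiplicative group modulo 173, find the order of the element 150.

Since 150 ∈ (Z/173Z)^×, its order divides φ(173) = 173 − 1 = 172 = 2^2 · 43.
Divisors of 172: 1, 2, 4, 43, 86, 172.
Evaluate successive powers at the divisors of 172:
150^1 ≡ 150 (mod 173)
150^2 ≡ 10 (mod 173)
150^4 ≡ 100 (mod 173)
150^43 ≡ 172 (mod 173)
150^86 ≡ 1 (mod 173) ✓
Hence ord(150) = 86.

86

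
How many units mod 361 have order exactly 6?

φ(361) = φ(19^2) = 19·(19−1) = 342 = 2 · 3^2 · 19.
Since (Z/361Z)^× is cyclic of order 342, the number of elements of order d is φ(d) when d | 342 and 0 otherwise.
6 = 2 · 3 divides 342, and φ(6) = 2.

2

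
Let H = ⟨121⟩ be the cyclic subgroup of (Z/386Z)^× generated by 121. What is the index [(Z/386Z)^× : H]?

6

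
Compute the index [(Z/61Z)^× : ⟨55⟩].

1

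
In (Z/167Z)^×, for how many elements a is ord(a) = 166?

82

φ(167) = 167 − 1 = 166 = 2 · 83.
(Z/167Z)^× is cyclic (|G| = 166); a cyclic group of order m has exactly φ(d) elements of each order d | m, and none otherwise.
166 = 2 · 83 divides 166, and φ(166) = 82.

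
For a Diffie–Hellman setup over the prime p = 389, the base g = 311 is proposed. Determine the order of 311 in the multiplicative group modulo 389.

194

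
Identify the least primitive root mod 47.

φ(47) = 47 − 1 = 46 = 2 · 23.
Test candidates g = 2, 3, … against the prime factors q ∈ {2, 23} of φ(47): g is a generator iff g^(46/q) ≢ 1 for every such q.
g = 2: 2^23 ≡ 1 — hits 1, so not a primitive root.
g = 3: 3^23 ≡ 1 — hits 1, so not a primitive root.
g = 4: 4^23 ≡ 1 — hits 1, so not a primitive root.
g = 5: 5^23 ≡ 46; 5^2 ≡ 25 — none is 1, so 5 is a primitive root.
Hence the least primitive root of 47 is 5.

5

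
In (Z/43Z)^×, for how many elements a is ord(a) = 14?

φ(43) = 43 − 1 = 42 = 2 · 3 · 7.
Since (Z/43Z)^× is cyclic of order 42, the number of elements of order d is φ(d) when d | 42 and 0 otherwise.
14 = 2 · 7 divides 42, and φ(14) = 6.

6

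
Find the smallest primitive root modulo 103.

φ(103) = 103 − 1 = 102 = 2 · 3 · 17.
g is a primitive root iff g^(102/q) ≢ 1 (mod 103) for each prime q ∈ {2, 3, 17}.
g = 2: 2^51 ≡ 1 — hits 1, so not a primitive root.
g = 3: 3^51 ≡ 102; 3^34 ≡ 1 — hits 1, so not a primitive root.
g = 4: 4^51 ≡ 1 — hits 1, so not a primitive root.
g = 5: 5^51 ≡ 102; 5^34 ≡ 56; 5^6 ≡ 72 — none is 1, so 5 is a primitive root.
Hence the least primitive root of 103 is 5.

5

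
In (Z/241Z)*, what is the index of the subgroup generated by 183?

The order of 183 must divide φ(241) = 241 − 1 = 240 = 2^4 · 3 · 5.
Divisors of 240: 1, 2, 3, 4, 5, 6, 8, 10, 12, 15, 16, 20, 24, 30, 40, 48, 60, 80, 120, 240.
Compute 183^d (mod 241) for the divisors d until we hit 1:
183^1 ≡ 183 (mod 241)
183^2 ≡ 231 (mod 241)
183^3 ≡ 98 (mod 241)
183^4 ≡ 100 (mod 241)
183^5 ≡ 225 (mod 241)
183^6 ≡ 205 (mod 241)
183^8 ≡ 119 (mod 241)
183^10 ≡ 15 (mod 241)
183^12 ≡ 91 (mod 241)
183^15 ≡ 1 (mod 241) ✓
Thus |⟨183⟩| = ord(183) = 15.
Index = |(Z/241Z)^×| / |⟨183⟩| = 240 / 15 = 16.

16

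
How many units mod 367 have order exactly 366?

φ(367) = 367 − 1 = 366 = 2 · 3 · 61.
Since (Z/367Z)^× is cyclic of order 366, the number of elements of order d is φ(d) when d | 366 and 0 otherwise.
366 = 2 · 3 · 61 divides 366, and φ(366) = 120.

120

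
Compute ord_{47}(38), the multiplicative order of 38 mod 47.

The order of 38 must divide φ(47) = 47 − 1 = 46 = 2 · 23.
Divisors of 46: 1, 2, 23, 46.
Compute 38^d (mod 47) for the divisors d until we hit 1:
38^1 ≡ 38 (mod 47)
38^2 ≡ 34 (mod 47)
38^23 ≡ 46 (mod 47)
38^46 ≡ 1 (mod 47) ✓
Therefore the multiplicative order of 38 modulo 47 is 46.

46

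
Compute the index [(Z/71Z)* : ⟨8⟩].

By Lagrange's theorem, ord_71(8) divides φ(71) = 71 − 1 = 70 = 2 · 5 · 7.
Divisors of 70: 1, 2, 5, 7, 10, 14, 35, 70.
Check 8^d mod 71 for each divisor in increasing order:
8^1 ≡ 8 (mod 71)
8^2 ≡ 64 (mod 71)
8^5 ≡ 37 (mod 71)
8^7 ≡ 25 (mod 71)
8^10 ≡ 20 (mod 71)
8^14 ≡ 57 (mod 71)
8^35 ≡ 1 (mod 71) ✓
So ord_71(8) = 35, hence |⟨8⟩| = 35.
The index is φ(71) / ord(8) = 70 / 35 = 2.

2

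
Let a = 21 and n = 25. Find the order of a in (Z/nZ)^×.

5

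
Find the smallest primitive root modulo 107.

φ(107) = 107 − 1 = 106 = 2 · 53.
g is a primitive root iff g^(106/q) ≢ 1 (mod 107) for each prime q ∈ {2, 53}.
g = 2: 2^53 ≡ 106; 2^2 ≡ 4 — none is 1, so 2 is a primitive root.
The smallest primitive root modulo 107 is 2.

2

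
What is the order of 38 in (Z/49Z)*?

42

By Lagrange's theorem, ord_49(38) divides φ(49) = φ(7^2) = 7·(7−1) = 42 = 2 · 3 · 7.
Divisors of 42: 1, 2, 3, 6, 7, 14, 21, 42.
Test each divisor d:
38^1 ≡ 38
38^2 ≡ 23
38^3 ≡ 41
38^6 ≡ 15
38^7 ≡ 31
38^14 ≡ 30
38^21 ≡ 48
38^42 ≡ 1
Therefore the multiplicative order of 38 modulo 49 is 42.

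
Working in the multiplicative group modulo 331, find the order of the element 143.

ord(143) | φ(331) = 331 − 1 = 330 = 2 · 3 · 5 · 11.
Divisors of 330: 1, 2, 3, 5, 6, 10, 11, 15, 22, 30, 33, 55, 66, 110, 165, 330.
Evaluate successive powers at the divisors of 330:
143^1 ≡ 143 (mod 331)
143^2 ≡ 258 (mod 331)
143^3 ≡ 153 (mod 331)
143^5 ≡ 85 (mod 331)
143^6 ≡ 239 (mod 331)
143^10 ≡ 274 (mod 331)
143^11 ≡ 124 (mod 331)
143^15 ≡ 120 (mod 331)
143^22 ≡ 150 (mod 331)
143^30 ≡ 167 (mod 331)
143^33 ≡ 64 (mod 331)
143^55 ≡ 1 (mod 331) ✓
Hence ord(143) = 55.

55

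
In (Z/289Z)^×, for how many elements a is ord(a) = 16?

8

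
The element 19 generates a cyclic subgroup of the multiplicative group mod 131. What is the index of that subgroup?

The order of 19 must divide φ(131) = 131 − 1 = 130 = 2 · 5 · 13.
Divisors of 130: 1, 2, 5, 10, 13, 26, 65, 130.
Test each divisor d:
19^1 ≡ 19 (mod 131)
19^2 ≡ 99 (mod 131)
19^5 ≡ 68 (mod 131)
19^10 ≡ 39 (mod 131)
19^13 ≡ 130 (mod 131)
19^26 ≡ 1 (mod 131) ✓
The order of 19 is 26, so the subgroup it generates has 26 elements.
[(Z/131Z)^× : ⟨19⟩] = 130/26 = 5.

5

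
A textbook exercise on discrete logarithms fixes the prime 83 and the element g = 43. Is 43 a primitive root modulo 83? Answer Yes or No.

Yes

φ(83) = 83 − 1 = 82 = 2 · 41.
An element g generates (Z/83Z)^× iff g^(82/q) ≢ 1 (mod 83) for each prime q ∈ {2, 41}.
43^41 ≡ 82 (mod 83)  [q = 2: ≢ 1 ✓]
43^2 ≡ 23 (mod 83)  [q = 41: ≢ 1 ✓]
All checks pass, so 43 has order 82 and is a primitive root modulo 83.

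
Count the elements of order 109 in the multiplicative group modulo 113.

0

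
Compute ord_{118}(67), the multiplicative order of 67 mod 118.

Since 67 ∈ (Z/118Z)^×, its order divides φ(118) = φ(2)·φ(59) = 1·58 = 58 = 2 · 29.
Divisors of 58: 1, 2, 29, 58.
Check 67^d mod 118 for each divisor in increasing order:
67^1 ≡ 67
67^2 ≡ 5
67^29 ≡ 117
67^58 ≡ 1
Hence ord(67) = 58.

58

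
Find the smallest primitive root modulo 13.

2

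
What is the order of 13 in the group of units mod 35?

By Lagrange's theorem, ord_35(13) divides φ(35) = φ(5·7) = (5−1)·(7−1) = 4·6 = 24 = 2^3 · 3.
Divisors of 24: 1, 2, 3, 4, 6, 8, 12, 24.
Evaluate successive powers at the divisors of 24:
13^1 ≡ 13 (mod 35)
13^2 ≡ 29 (mod 35)
13^3 ≡ 27 (mod 35)
13^4 ≡ 1 (mod 35) ✓
Hence ord(13) = 4.

4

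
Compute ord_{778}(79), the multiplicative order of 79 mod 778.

ord(79) | φ(778) = φ(2)·φ(389) = 1·388 = 388 = 2^2 · 97.
Divisors of 388: 1, 2, 4, 97, 194, 388.
Evaluate successive powers at the divisors of 388:
79^1 ≡ 79 (mod 778)
79^2 ≡ 17 (mod 778)
79^4 ≡ 289 (mod 778)
79^97 ≡ 1 (mod 778) ✓
Therefore the multiplicative order of 79 modulo 778 is 97.

97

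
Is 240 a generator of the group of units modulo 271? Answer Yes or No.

No

φ(271) = 271 − 1 = 270 = 2 · 3^3 · 5.
240 is a primitive root mod 271 iff 240^(φ(271)/q) ≢ 1 for every prime q | φ(271), i.e. q ∈ {2, 3, 5}.
240^135 ≡ 270 (mod 271)  [q = 2: ≢ 1 ✓]
240^90 ≡ 1 (mod 271)  [q = 3: ≡ 1 ✗]
240^54 ≡ 187 (mod 271)  [q = 5: ≢ 1 ✓]
The check at q = 3 fails, so 240 generates a proper subgroup.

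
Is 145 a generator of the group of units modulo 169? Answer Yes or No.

φ(169) = φ(13^2) = 13·(13−1) = 156 = 2^2 · 3 · 13.
It suffices to check that the order of 145 is not a proper divisor of 156: compute 145^(156/q) for q ∈ {2, 3, 13}.
145^78 ≡ 168 (mod 169)  [q = 2: ≢ 1 ✓]
145^52 ≡ 146 (mod 169)  [q = 3: ≢ 1 ✓]
145^12 ≡ 53 (mod 169)  [q = 13: ≢ 1 ✓]
All checks pass, so 145 has order 156 and is a primitive root modulo 169.

Yes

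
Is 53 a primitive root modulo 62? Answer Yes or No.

φ(62) = φ(2)·φ(31) = 1·30 = 30 = 2 · 3 · 5.
It suffices to check that the order of 53 is not a proper divisor of 30: compute 53^(30/q) for q ∈ {2, 3, 5}.
53^15 ≡ 61 (mod 62)  [q = 2: ≢ 1 ✓]
53^10 ≡ 5 (mod 62)  [q = 3: ≢ 1 ✓]
53^6 ≡ 39 (mod 62)  [q = 5: ≢ 1 ✓]
None equal 1, so ord_62(53) = 30: 53 is a primitive root.

Yes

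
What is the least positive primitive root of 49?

3

φ(49) = φ(7^2) = 7·(7−1) = 42 = 2 · 3 · 7.
Test candidates g = 2, 3, … against the prime factors q ∈ {2, 3, 7} of φ(49): g is a generator iff g^(42/q) ≢ 1 for every such q.
g = 2: 2^21 ≡ 1 — hits 1, so not a primitive root.
g = 3: 3^21 ≡ 48; 3^14 ≡ 30; 3^6 ≡ 43 — none is 1, so 3 is a primitive root.
Hence the least primitive root of 49 is 3.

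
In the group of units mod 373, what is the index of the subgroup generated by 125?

3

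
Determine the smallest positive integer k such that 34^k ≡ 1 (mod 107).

53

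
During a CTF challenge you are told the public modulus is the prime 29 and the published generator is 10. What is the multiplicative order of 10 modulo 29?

ord(10) | φ(29) = 29 − 1 = 28 = 2^2 · 7.
Divisors of 28: 1, 2, 4, 7, 14, 28.
Test each divisor d:
10^1 ≡ 10 (mod 29)
10^2 ≡ 13 (mod 29)
10^4 ≡ 24 (mod 29)
10^7 ≡ 17 (mod 29)
10^14 ≡ 28 (mod 29)
10^28 ≡ 1 (mod 29) ✓
So ord_29(10) = 28.

28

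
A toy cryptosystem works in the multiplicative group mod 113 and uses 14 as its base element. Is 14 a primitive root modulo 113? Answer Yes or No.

No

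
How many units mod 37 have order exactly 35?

0

φ(37) = 37 − 1 = 36 = 2^2 · 3^2.
Since (Z/37Z)^× is cyclic of order 36, the number of elements of order d is φ(d) when d | 36 and 0 otherwise.
Since 35 ∤ 36, the count is 0.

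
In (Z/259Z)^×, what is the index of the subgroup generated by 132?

12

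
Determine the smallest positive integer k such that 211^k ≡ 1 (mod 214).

106

The order of 211 must divide φ(214) = φ(2)·φ(107) = 1·106 = 106 = 2 · 53.
Divisors of 106: 1, 2, 53, 106.
Check 211^d mod 214 for each divisor in increasing order:
211^1 ≡ 211
211^2 ≡ 9
211^53 ≡ 213
211^106 ≡ 1
Therefore the multiplicative order of 211 modulo 214 is 106.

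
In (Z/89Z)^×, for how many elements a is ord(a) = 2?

1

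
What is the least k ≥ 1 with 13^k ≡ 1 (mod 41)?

40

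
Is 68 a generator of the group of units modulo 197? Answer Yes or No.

φ(197) = 197 − 1 = 196 = 2^2 · 7^2.
An element g generates (Z/197Z)^× iff g^(196/q) ≢ 1 (mod 197) for each prime q ∈ {2, 7}.
68^98 ≡ 196 (mod 197)  [q = 2: ≢ 1 ✓]
68^28 ≡ 1 (mod 197)  [q = 7: ≡ 1 ✗]
The check at q = 7 fails, so 68 generates a proper subgroup.

No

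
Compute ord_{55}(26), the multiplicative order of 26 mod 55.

By Lagrange's theorem, ord_55(26) divides φ(55) = φ(5·11) = (5−1)·(11−1) = 4·10 = 40 = 2^3 · 5.
Divisors of 40: 1, 2, 4, 5, 8, 10, 20, 40.
Compute 26^d (mod 55) for the divisors d until we hit 1:
26^1 ≡ 26
26^2 ≡ 16
26^4 ≡ 36
26^5 ≡ 1
So ord_55(26) = 5.

5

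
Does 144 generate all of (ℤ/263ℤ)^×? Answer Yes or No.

No

φ(263) = 263 − 1 = 262 = 2 · 131.
Test 144^(262/q) mod 263 for each prime factor q of 262:
144^131 ≡ 1 (mod 263)  [q = 2: ≡ 1 ✗]
144^2 ≡ 222 (mod 263)  [q = 131: ≢ 1 ✓]
Since 144^131 ≡ 1, the order of 144 divides 131 < 262, so 144 is not a primitive root.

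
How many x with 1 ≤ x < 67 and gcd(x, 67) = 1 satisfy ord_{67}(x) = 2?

φ(67) = 67 − 1 = 66 = 2 · 3 · 11.
Since (Z/67Z)^× is cyclic of order 66, the number of elements of order d is φ(d) when d | 66 and 0 otherwise.
2 | 66, and φ(2) = 2 − 1 = 1.

1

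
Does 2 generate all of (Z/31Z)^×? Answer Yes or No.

No

φ(31) = 31 − 1 = 30 = 2 · 3 · 5.
It suffices to check that the order of 2 is not a proper divisor of 30: compute 2^(30/q) for q ∈ {2, 3, 5}.
2^15 ≡ 1 (mod 31)  [q = 2: ≡ 1 ✗]
2^10 ≡ 1 (mod 31)  [q = 3: ≡ 1 ✗]
2^6 ≡ 2 (mod 31)  [q = 5: ≢ 1 ✓]
Since 2^15 ≡ 1, the order of 2 divides 15 < 30, so 2 is not a primitive root.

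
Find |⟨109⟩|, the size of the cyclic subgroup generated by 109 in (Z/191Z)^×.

5

The order of 109 must divide φ(191) = 191 − 1 = 190 = 2 · 5 · 19.
Divisors of 190: 1, 2, 5, 10, 19, 38, 95, 190.
Evaluate successive powers at the divisors of 190:
109^1 ≡ 109 (mod 191)
109^2 ≡ 39 (mod 191)
109^5 ≡ 1 (mod 191) ✓
Therefore the multiplicative order of 109 modulo 191 is 5.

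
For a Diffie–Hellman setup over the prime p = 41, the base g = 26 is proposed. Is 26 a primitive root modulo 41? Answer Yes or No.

Yes

φ(41) = 41 − 1 = 40 = 2^3 · 5.
Test 26^(40/q) mod 41 for each prime factor q of 40:
26^20 ≡ 40 (mod 41)  [q = 2: ≢ 1 ✓]
26^8 ≡ 18 (mod 41)  [q = 5: ≢ 1 ✓]
Every test exponent gives a nontrivial residue, hence 26 generates the full group.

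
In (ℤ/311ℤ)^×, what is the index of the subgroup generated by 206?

5

Since 206 ∈ (Z/311Z)^×, its order divides φ(311) = 311 − 1 = 310 = 2 · 5 · 31.
Divisors of 310: 1, 2, 5, 10, 31, 62, 155, 310.
Compute 206^d (mod 311) for the divisors d until we hit 1:
206^1 ≡ 206
206^2 ≡ 140
206^5 ≡ 198
206^10 ≡ 18
206^31 ≡ 310
206^62 ≡ 1
Thus |⟨206⟩| = ord(206) = 62.
[(Z/311Z)^× : ⟨206⟩] = 310/62 = 5.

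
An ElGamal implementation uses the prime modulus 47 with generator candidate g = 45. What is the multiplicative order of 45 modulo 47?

46

The order of 45 must divide φ(47) = 47 − 1 = 46 = 2 · 23.
Divisors of 46: 1, 2, 23, 46.
Evaluate successive powers at the divisors of 46:
45^1 ≡ 45
45^2 ≡ 4
45^23 ≡ 46
45^46 ≡ 1
Hence ord(45) = 46.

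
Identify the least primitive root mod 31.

3

φ(31) = 31 − 1 = 30 = 2 · 3 · 5.
g is a primitive root iff g^(30/q) ≢ 1 (mod 31) for each prime q ∈ {2, 3, 5}.
g = 2: 2^15 ≡ 1 — hits 1, so not a primitive root.
g = 3: 3^15 ≡ 30; 3^10 ≡ 25; 3^6 ≡ 16 — none is 1, so 3 is a primitive root.
Hence the least primitive root of 31 is 3.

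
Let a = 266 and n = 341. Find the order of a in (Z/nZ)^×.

30

By Lagrange's theorem, ord_341(266) divides φ(341) = φ(11·31) = (11−1)·(31−1) = 10·30 = 300 = 2^2 · 3 · 5^2.
Divisors of 300: 1, 2, 3, 4, 5, 6, 10, 12, 15, 20, 25, 30, 50, 60, 75, 100, 150, 300.
Check 266^d mod 341 for each divisor in increasing order:
266^1 ≡ 266 (mod 341)
266^2 ≡ 169 (mod 341)
266^3 ≡ 283 (mod 341)
266^4 ≡ 258 (mod 341)
266^5 ≡ 87 (mod 341)
266^6 ≡ 295 (mod 341)
266^10 ≡ 67 (mod 341)
266^12 ≡ 70 (mod 341)
266^15 ≡ 32 (mod 341)
266^20 ≡ 56 (mod 341)
266^25 ≡ 98 (mod 341)
266^30 ≡ 1 (mod 341) ✓
Therefore the multiplicative order of 266 modulo 341 is 30.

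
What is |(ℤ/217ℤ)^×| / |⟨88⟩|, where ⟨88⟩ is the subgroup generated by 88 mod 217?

30

The order of 88 must divide φ(217) = φ(7·31) = (7−1)·(31−1) = 6·30 = 180 = 2^2 · 3^2 · 5.
Divisors of 180: 1, 2, 3, 4, 5, 6, 9, 10, 12, 15, 18, 20, 30, 36, 45, 60, 90, 180.
Test each divisor d:
88^1 ≡ 88 (mod 217)
88^2 ≡ 149 (mod 217)
88^3 ≡ 92 (mod 217)
88^4 ≡ 67 (mod 217)
88^5 ≡ 37 (mod 217)
88^6 ≡ 1 (mod 217) ✓
The order of 88 is 6, so the subgroup it generates has 6 elements.
Index = |(Z/217Z)^×| / |⟨88⟩| = 180 / 6 = 30.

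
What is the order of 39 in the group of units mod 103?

By Lagrange's theorem, ord_103(39) divides φ(103) = 103 − 1 = 102 = 2 · 3 · 17.
Divisors of 102: 1, 2, 3, 6, 17, 34, 51, 102.
Compute 39^d (mod 103) for the divisors d until we hit 1:
39^1 ≡ 39 (mod 103)
39^2 ≡ 79 (mod 103)
39^3 ≡ 94 (mod 103)
39^6 ≡ 81 (mod 103)
39^17 ≡ 102 (mod 103)
39^34 ≡ 1 (mod 103) ✓
So ord_103(39) = 34.

34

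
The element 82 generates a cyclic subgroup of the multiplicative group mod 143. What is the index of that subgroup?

4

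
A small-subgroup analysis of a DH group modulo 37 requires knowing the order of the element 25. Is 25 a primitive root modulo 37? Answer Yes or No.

No

φ(37) = 37 − 1 = 36 = 2^2 · 3^2.
An element g generates (Z/37Z)^× iff g^(36/q) ≢ 1 (mod 37) for each prime q ∈ {2, 3}.
25^18 ≡ 1 (mod 37)  [q = 2: ≡ 1 ✗]
25^12 ≡ 26 (mod 37)  [q = 3: ≢ 1 ✓]
25^18 ≡ 1 shows ord(25) | 18, strictly less than φ(37); not a primitive root.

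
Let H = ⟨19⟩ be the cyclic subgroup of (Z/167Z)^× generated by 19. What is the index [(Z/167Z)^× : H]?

By Lagrange's theorem, ord_167(19) divides φ(167) = 167 − 1 = 166 = 2 · 83.
Divisors of 166: 1, 2, 83, 166.
Test each divisor d:
19^1 ≡ 19 (mod 167)
19^2 ≡ 27 (mod 167)
19^83 ≡ 1 (mod 167) ✓
Thus |⟨19⟩| = ord(19) = 83.
Index = |(Z/167Z)^×| / |⟨19⟩| = 166 / 83 = 2.

2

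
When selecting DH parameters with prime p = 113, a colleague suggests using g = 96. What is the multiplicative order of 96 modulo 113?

112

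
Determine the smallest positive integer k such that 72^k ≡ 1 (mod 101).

100

ord(72) | φ(101) = 101 − 1 = 100 = 2^2 · 5^2.
Divisors of 100: 1, 2, 4, 5, 10, 20, 25, 50, 100.
Test each divisor d:
72^1 ≡ 72 (mod 101)
72^2 ≡ 33 (mod 101)
72^4 ≡ 79 (mod 101)
72^5 ≡ 32 (mod 101)
72^10 ≡ 14 (mod 101)
72^20 ≡ 95 (mod 101)
72^25 ≡ 10 (mod 101)
72^50 ≡ 100 (mod 101)
72^100 ≡ 1 (mod 101) ✓
Therefore the multiplicative order of 72 modulo 101 is 100.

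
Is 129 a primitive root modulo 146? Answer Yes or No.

No

φ(146) = φ(2)·φ(73) = 1·72 = 72 = 2^3 · 3^2.
It suffices to check that the order of 129 is not a proper divisor of 72: compute 129^(72/q) for q ∈ {2, 3}.
129^36 ≡ 145 (mod 146)  [q = 2: ≢ 1 ✓]
129^24 ≡ 1 (mod 146)  [q = 3: ≡ 1 ✗]
129^24 ≡ 1 shows ord(129) | 24, strictly less than φ(146); not a primitive root.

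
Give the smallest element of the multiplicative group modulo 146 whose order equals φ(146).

φ(146) = φ(2)·φ(73) = 1·72 = 72 = 2^3 · 3^2.
g is a primitive root iff g^(72/q) ≢ 1 (mod 146) for each prime q ∈ {2, 3}.
g = 2: gcd(2, 146) = 2 > 1, not a unit — skip.
g = 3: 3^36 ≡ 1 — hits 1, so not a primitive root.
g = 4: gcd(4, 146) = 2 > 1, not a unit — skip.
g = 5: 5^36 ≡ 145; 5^24 ≡ 81 — none is 1, so 5 is a primitive root.
The smallest primitive root modulo 146 is 5.

5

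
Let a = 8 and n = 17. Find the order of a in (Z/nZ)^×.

ord(8) | φ(17) = 17 − 1 = 16 = 2^4.
Divisors of 16: 1, 2, 4, 8, 16.
Evaluate successive powers at the divisors of 16:
8^1 ≡ 8 (mod 17)
8^2 ≡ 13 (mod 17)
8^4 ≡ 16 (mod 17)
8^8 ≡ 1 (mod 17) ✓
So ord_17(8) = 8.

8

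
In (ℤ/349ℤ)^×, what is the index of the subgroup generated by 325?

29

Since 325 ∈ (Z/349Z)^×, its order divides φ(349) = 349 − 1 = 348 = 2^2 · 3 · 29.
Divisors of 348: 1, 2, 3, 4, 6, 12, 29, 58, 87, 116, 174, 348.
Evaluate successive powers at the divisors of 348:
325^1 ≡ 325 (mod 349)
325^2 ≡ 227 (mod 349)
325^3 ≡ 136 (mod 349)
325^4 ≡ 226 (mod 349)
325^6 ≡ 348 (mod 349)
325^12 ≡ 1 (mod 349) ✓
The order of 325 is 12, so the subgroup it generates has 12 elements.
[(Z/349Z)^× : ⟨325⟩] = 348/12 = 29.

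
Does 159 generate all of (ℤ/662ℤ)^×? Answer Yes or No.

No

φ(662) = φ(2)·φ(331) = 1·330 = 330 = 2 · 3 · 5 · 11.
Test 159^(330/q) mod 662 for each prime factor q of 330:
159^165 ≡ 661 (mod 662)  [q = 2: ≢ 1 ✓]
159^110 ≡ 1 (mod 662)  [q = 3: ≡ 1 ✗]
159^66 ≡ 481 (mod 662)  [q = 5: ≢ 1 ✓]
159^30 ≡ 411 (mod 662)  [q = 11: ≢ 1 ✓]
Since 159^110 ≡ 1, the order of 159 divides 110 < 330, so 159 is not a primitive root.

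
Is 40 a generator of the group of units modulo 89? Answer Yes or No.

φ(89) = 89 − 1 = 88 = 2^3 · 11.
An element g generates (Z/89Z)^× iff g^(88/q) ≢ 1 (mod 89) for each prime q ∈ {2, 11}.
40^44 ≡ 1 (mod 89)  [q = 2: ≡ 1 ✗]
40^8 ≡ 16 (mod 89)  [q = 11: ≢ 1 ✓]
Since 40^44 ≡ 1, the order of 40 divides 44 < 88, so 40 is not a primitive root.

No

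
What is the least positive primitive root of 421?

2

φ(421) = 421 − 1 = 420 = 2^2 · 3 · 5 · 7.
g is a primitive root iff g^(420/q) ≢ 1 (mod 421) for each prime q ∈ {2, 3, 5, 7}.
g = 2: 2^210 ≡ 420; 2^140 ≡ 400; 2^84 ≡ 279; 2^60 ≡ 370 — none is 1, so 2 is a primitive root.
So 2 is the smallest generator of (Z/421Z)^×.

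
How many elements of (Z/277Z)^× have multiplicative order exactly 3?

2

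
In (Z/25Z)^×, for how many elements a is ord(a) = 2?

1

φ(25) = φ(5^2) = 5·(5−1) = 20 = 2^2 · 5.
Since (Z/25Z)^× is cyclic of order 20, the number of elements of order d is φ(d) when d | 20 and 0 otherwise.
2 | 20, and φ(2) = 2 − 1 = 1.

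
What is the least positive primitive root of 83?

2

φ(83) = 83 − 1 = 82 = 2 · 41.
g is a primitive root iff g^(82/q) ≢ 1 (mod 83) for each prime q ∈ {2, 41}.
g = 2: 2^41 ≡ 82; 2^2 ≡ 4 — none is 1, so 2 is a primitive root.
So 2 is the smallest generator of (Z/83Z)^×.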